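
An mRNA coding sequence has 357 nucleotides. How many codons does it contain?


codons = nucleotides / 3
codons = 357 / 3 = 119

119


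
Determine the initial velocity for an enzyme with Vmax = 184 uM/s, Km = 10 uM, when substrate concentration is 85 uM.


v = Vmax * [S] / (Km + [S])
v = 184 * 85 / (10 + 85)
v = 164.6316 uM/s

164.6316 uM/s


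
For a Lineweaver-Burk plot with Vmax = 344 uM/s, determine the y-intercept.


y-intercept = 1/Vmax
= 1/344
= 0.0029 s/uM

0.0029 s/uM


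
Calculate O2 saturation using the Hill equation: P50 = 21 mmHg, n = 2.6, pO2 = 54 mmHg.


Y = pO2^n / (P50^n + pO2^n)
Y = 54^2.6 / (21^2.6 + 54^2.6)
Y = 92.1%

92.1%


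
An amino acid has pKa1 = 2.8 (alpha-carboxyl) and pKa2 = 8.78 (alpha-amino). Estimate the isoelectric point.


pI = (pKa1 + pKa2) / 2
pI = (2.8 + 8.78) / 2
pI = 5.79

5.79


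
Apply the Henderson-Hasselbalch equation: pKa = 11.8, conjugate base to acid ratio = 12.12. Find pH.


pH = pKa + log10([A-]/[HA])
pH = 11.8 + log10(12.12)
pH = 12.8835

12.8835


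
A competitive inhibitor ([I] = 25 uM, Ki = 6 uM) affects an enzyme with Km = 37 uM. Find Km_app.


Km_app = Km * (1 + [I]/Ki)
Km_app = 37 * (1 + 25/6)
Km_app = 191.1667 uM

191.1667 uM


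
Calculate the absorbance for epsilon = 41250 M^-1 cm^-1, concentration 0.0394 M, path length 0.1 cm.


A = epsilon * c * l
A = 41250 * 0.0394 * 0.1
A = 162.525

162.525


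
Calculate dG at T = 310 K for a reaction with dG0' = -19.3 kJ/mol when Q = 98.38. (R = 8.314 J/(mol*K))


dG = dG0' + RT * ln(Q) / 1000
dG = -19.3 + 8.314 * 310 * ln(98.38) / 1000
dG = -7.473 kJ/mol

-7.473 kJ/mol


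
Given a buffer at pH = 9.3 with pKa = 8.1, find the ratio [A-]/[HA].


[A-]/[HA] = 10^(pH - pKa)
= 10^(9.3 - 8.1)
= 15.8489

15.8489


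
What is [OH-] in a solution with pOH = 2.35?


[OH-] = 10^(-pOH)
[OH-] = 10^(-2.35)
[OH-] = 0.0045 M

0.0045 M


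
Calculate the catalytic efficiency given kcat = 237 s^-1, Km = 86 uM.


Catalytic efficiency = kcat / Km
= 237 / 86
= 2.7558 uM^-1*s^-1

2.7558 uM^-1*s^-1


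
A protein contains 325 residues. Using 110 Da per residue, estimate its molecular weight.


MW = n_residues * 110 Da
MW = 325 * 110
MW = 35750 Da

35750 Da


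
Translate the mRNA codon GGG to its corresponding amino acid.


Standard genetic code lookup.
Codon GGG -> Gly

Gly


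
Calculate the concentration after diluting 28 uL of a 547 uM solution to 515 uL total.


C2 = C1 * V1 / V2
C2 = 547 * 28 / 515
C2 = 29.7398 uM

29.7398 uM


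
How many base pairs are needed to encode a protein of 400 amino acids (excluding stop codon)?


Each amino acid = 1 codon = 3 bp
bp = 400 * 3 = 1200 bp

1200 bp


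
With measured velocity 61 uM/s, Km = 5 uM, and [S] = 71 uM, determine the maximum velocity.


Vmax = v * (Km + [S]) / [S]
Vmax = 61 * (5 + 71) / 71
Vmax = 65.2958 uM/s

65.2958 uM/s


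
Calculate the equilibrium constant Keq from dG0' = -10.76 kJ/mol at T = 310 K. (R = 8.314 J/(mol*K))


Keq = exp(-dG0 * 1000 / (R * T))
Keq = exp(-(-10.76) * 1000 / (8.314 * 310))
Keq = 65.0299

65.0299


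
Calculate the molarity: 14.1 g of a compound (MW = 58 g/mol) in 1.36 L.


C = (mass / MW) / volume
C = (14.1 / 58) / 1.36
C = 0.1788 M

0.1788 M


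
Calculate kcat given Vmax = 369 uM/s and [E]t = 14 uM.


kcat = Vmax / [E]t
kcat = 369 / 14
kcat = 26.3571 s^-1

26.3571 s^-1


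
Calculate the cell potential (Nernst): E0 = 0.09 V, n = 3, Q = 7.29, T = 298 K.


E = E0 - (RT/nF) * ln(Q)
E = 0.09 - (8.314 * 298 / (3 * 96485)) * ln(7.29)
E = 0.073 V

0.073 V


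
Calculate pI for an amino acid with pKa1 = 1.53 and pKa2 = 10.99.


pI = (pKa1 + pKa2) / 2
pI = (1.53 + 10.99) / 2
pI = 6.26

6.26


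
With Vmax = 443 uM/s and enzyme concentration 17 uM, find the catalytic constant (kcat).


kcat = Vmax / [E]t
kcat = 443 / 17
kcat = 26.0588 s^-1

26.0588 s^-1


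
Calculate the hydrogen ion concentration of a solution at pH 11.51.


[H+] = 10^(-pH)
[H+] = 10^(-11.51)
[H+] = 3.090e-12 M

3.090e-12 M


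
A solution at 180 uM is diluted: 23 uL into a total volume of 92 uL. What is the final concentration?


C2 = C1 * V1 / V2
C2 = 180 * 23 / 92
C2 = 45.0 uM

45.0 uM


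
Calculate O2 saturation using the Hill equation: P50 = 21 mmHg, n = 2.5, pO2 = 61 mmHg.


Y = pO2^n / (P50^n + pO2^n)
Y = 61^2.5 / (21^2.5 + 61^2.5)
Y = 93.5%

93.5%


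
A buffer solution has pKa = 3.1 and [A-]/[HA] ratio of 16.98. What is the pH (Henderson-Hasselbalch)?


pH = pKa + log10([A-]/[HA])
pH = 3.1 + log10(16.98)
pH = 4.3299

4.3299


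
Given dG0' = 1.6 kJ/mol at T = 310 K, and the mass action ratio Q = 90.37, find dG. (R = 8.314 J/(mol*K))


dG = dG0' + RT * ln(Q) / 1000
dG = 1.6 + 8.314 * 310 * ln(90.37) / 1000
dG = 13.2081 kJ/mol

13.2081 kJ/mol


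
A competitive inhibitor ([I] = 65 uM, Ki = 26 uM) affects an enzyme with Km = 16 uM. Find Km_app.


Km_app = Km * (1 + [I]/Ki)
Km_app = 16 * (1 + 65/26)
Km_app = 56.0 uM

56.0 uM


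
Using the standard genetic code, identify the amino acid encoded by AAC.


Standard genetic code lookup.
Codon AAC -> Asn

Asn


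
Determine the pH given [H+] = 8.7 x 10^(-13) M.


pH = -log10([H+])
pH = -log10(8.7 x 10^(-13))
pH = 12.0605

12.0605


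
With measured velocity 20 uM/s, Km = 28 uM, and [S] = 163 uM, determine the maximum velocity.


Vmax = v * (Km + [S]) / [S]
Vmax = 20 * (28 + 163) / 163
Vmax = 23.4356 uM/s

23.4356 uM/s


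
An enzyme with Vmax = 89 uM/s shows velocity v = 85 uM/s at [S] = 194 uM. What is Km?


Km = [S] * (Vmax - v) / v
Km = 194 * (89 - 85) / 85
Km = 9.1294 uM

9.1294 uM


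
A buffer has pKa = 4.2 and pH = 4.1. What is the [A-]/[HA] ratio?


[A-]/[HA] = 10^(pH - pKa)
= 10^(4.1 - 4.2)
= 0.7943

0.7943


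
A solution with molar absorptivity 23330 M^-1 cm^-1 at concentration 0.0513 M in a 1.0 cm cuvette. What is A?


A = epsilon * c * l
A = 23330 * 0.0513 * 1.0
A = 1196.829

1196.829


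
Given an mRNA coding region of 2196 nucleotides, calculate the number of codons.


codons = nucleotides / 3
codons = 2196 / 3 = 732

732


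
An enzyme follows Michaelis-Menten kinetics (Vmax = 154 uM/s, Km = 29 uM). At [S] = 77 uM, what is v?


v = Vmax * [S] / (Km + [S])
v = 154 * 77 / (29 + 77)
v = 111.8679 uM/s

111.8679 uM/s


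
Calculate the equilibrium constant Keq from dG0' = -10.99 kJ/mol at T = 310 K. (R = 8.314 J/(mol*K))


Keq = exp(-dG0 * 1000 / (R * T))
Keq = exp(-(-10.99) * 1000 / (8.314 * 310))
Keq = 71.0999

71.0999


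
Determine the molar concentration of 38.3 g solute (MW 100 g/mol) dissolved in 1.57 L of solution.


C = (mass / MW) / volume
C = (38.3 / 100) / 1.57
C = 0.2439 M

0.2439 M


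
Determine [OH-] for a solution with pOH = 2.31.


[OH-] = 10^(-pOH)
[OH-] = 10^(-2.31)
[OH-] = 0.0049 M

0.0049 M


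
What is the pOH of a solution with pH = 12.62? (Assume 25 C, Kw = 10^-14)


pOH = 14 - pH
pOH = 14 - 12.62
pOH = 1.38

1.38


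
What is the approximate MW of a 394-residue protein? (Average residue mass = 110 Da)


MW = n_residues * 110 Da
MW = 394 * 110
MW = 43340 Da

43340 Da


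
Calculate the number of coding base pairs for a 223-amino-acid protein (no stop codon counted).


Each amino acid = 1 codon = 3 bp
bp = 223 * 3 = 669 bp

669 bp


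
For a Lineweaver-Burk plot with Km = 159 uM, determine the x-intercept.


x-intercept = -1/Km
= -1/159
= -0.0063 1/uM

-0.0063 1/uM


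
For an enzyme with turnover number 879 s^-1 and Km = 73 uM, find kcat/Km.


Catalytic efficiency = kcat / Km
= 879 / 73
= 12.0411 uM^-1*s^-1

12.0411 uM^-1*s^-1


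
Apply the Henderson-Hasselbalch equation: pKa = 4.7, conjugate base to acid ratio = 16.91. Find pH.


pH = pKa + log10([A-]/[HA])
pH = 4.7 + log10(16.91)
pH = 5.9281

5.9281


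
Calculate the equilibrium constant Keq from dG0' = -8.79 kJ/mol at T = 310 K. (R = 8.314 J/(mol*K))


Keq = exp(-dG0 * 1000 / (R * T))
Keq = exp(-(-8.79) * 1000 / (8.314 * 310))
Keq = 30.2802

30.2802


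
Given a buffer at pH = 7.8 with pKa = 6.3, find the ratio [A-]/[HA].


[A-]/[HA] = 10^(pH - pKa)
= 10^(7.8 - 6.3)
= 31.6228

31.6228


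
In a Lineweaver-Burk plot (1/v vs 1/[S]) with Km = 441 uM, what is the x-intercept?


x-intercept = -1/Km
= -1/441
= -0.0023 1/uM

-0.0023 1/uM


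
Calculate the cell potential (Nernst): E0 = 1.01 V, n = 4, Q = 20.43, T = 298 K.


E = E0 - (RT/nF) * ln(Q)
E = 1.01 - (8.314 * 298 / (4 * 96485)) * ln(20.43)
E = 0.9906 V

0.9906 V


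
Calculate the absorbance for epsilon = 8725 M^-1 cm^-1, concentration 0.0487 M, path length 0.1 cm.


A = epsilon * c * l
A = 8725 * 0.0487 * 0.1
A = 42.4908

42.4908


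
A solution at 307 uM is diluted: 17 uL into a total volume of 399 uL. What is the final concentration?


C2 = C1 * V1 / V2
C2 = 307 * 17 / 399
C2 = 13.0802 uM

13.0802 uM


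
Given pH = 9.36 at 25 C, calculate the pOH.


pOH = 14 - pH
pOH = 14 - 9.36
pOH = 4.64

4.64


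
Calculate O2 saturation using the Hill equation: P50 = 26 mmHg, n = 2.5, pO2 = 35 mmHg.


Y = pO2^n / (P50^n + pO2^n)
Y = 35^2.5 / (26^2.5 + 35^2.5)
Y = 67.77%

67.77%


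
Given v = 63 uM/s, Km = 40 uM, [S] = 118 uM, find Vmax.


Vmax = v * (Km + [S]) / [S]
Vmax = 63 * (40 + 118) / 118
Vmax = 84.3559 uM/s

84.3559 uM/s


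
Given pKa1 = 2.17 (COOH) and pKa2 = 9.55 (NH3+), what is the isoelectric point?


pI = (pKa1 + pKa2) / 2
pI = (2.17 + 9.55) / 2
pI = 5.86

5.86


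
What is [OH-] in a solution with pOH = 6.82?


[OH-] = 10^(-pOH)
[OH-] = 10^(-6.82)
[OH-] = 1.514e-07 M

1.514e-07 M


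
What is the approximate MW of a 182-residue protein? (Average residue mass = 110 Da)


MW = n_residues * 110 Da
MW = 182 * 110
MW = 20020 Da

20020 Da


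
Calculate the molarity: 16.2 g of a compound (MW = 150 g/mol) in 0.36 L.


C = (mass / MW) / volume
C = (16.2 / 150) / 0.36
C = 0.3 M

0.3 M


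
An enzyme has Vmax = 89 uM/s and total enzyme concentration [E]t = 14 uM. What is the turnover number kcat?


kcat = Vmax / [E]t
kcat = 89 / 14
kcat = 6.3571 s^-1

6.3571 s^-1


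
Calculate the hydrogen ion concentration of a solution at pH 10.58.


[H+] = 10^(-pH)
[H+] = 10^(-10.58)
[H+] = 2.630e-11 M

2.630e-11 M


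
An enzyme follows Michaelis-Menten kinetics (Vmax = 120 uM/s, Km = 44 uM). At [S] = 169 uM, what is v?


v = Vmax * [S] / (Km + [S])
v = 120 * 169 / (44 + 169)
v = 95.2113 uM/s

95.2113 uM/s


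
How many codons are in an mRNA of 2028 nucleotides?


codons = nucleotides / 3
codons = 2028 / 3 = 676

676


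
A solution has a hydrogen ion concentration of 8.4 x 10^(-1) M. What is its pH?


pH = -log10([H+])
pH = -log10(8.4 x 10^(-1))
pH = 0.0757

0.0757


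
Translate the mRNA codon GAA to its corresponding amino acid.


Standard genetic code lookup.
Codon GAA -> Glu

Glu


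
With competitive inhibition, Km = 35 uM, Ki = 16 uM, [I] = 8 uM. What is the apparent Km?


Km_app = Km * (1 + [I]/Ki)
Km_app = 35 * (1 + 8/16)
Km_app = 52.5 uM

52.5 uM


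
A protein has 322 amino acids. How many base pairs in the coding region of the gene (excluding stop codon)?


Each amino acid = 1 codon = 3 bp
bp = 322 * 3 = 966 bp

966 bp


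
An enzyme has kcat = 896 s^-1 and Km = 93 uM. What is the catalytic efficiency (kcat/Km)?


Catalytic efficiency = kcat / Km
= 896 / 93
= 9.6344 uM^-1*s^-1

9.6344 uM^-1*s^-1


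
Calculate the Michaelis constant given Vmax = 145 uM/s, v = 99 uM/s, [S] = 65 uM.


Km = [S] * (Vmax - v) / v
Km = 65 * (145 - 99) / 99
Km = 30.202 uM

30.202 uM


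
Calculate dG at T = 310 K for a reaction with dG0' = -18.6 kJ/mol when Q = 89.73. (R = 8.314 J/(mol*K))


dG = dG0' + RT * ln(Q) / 1000
dG = -18.6 + 8.314 * 310 * ln(89.73) / 1000
dG = -7.0102 kJ/mol

-7.0102 kJ/mol


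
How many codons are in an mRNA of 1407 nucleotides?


codons = nucleotides / 3
codons = 1407 / 3 = 469

469


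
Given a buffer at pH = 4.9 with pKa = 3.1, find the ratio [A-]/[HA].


[A-]/[HA] = 10^(pH - pKa)
= 10^(4.9 - 3.1)
= 63.0957

63.0957


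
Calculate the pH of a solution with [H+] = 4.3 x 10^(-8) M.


pH = -log10([H+])
pH = -log10(4.3 x 10^(-8))
pH = 7.3665

7.3665


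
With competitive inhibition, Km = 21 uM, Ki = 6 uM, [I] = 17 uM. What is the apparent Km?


Km_app = Km * (1 + [I]/Ki)
Km_app = 21 * (1 + 17/6)
Km_app = 80.5 uM

80.5 uM


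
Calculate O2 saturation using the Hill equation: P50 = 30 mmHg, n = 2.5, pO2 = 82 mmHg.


Y = pO2^n / (P50^n + pO2^n)
Y = 82^2.5 / (30^2.5 + 82^2.5)
Y = 92.51%

92.51%


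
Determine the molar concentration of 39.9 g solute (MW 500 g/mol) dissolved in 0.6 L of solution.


C = (mass / MW) / volume
C = (39.9 / 500) / 0.6
C = 0.133 M

0.133 M


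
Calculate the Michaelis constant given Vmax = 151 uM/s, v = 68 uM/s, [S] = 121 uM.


Km = [S] * (Vmax - v) / v
Km = 121 * (151 - 68) / 68
Km = 147.6912 uM

147.6912 uM


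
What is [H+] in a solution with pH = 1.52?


[H+] = 10^(-pH)
[H+] = 10^(-1.52)
[H+] = 0.0302 M

0.0302 M


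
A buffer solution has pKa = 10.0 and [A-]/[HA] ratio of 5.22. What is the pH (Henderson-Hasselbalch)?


pH = pKa + log10([A-]/[HA])
pH = 10.0 + log10(5.22)
pH = 10.7177

10.7177


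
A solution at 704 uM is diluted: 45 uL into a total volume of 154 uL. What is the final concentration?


C2 = C1 * V1 / V2
C2 = 704 * 45 / 154
C2 = 205.7143 uM

205.7143 uM


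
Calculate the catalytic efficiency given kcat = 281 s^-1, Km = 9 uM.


Catalytic efficiency = kcat / Km
= 281 / 9
= 31.2222 uM^-1*s^-1

31.2222 uM^-1*s^-1


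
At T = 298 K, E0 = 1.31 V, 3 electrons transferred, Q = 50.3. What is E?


E = E0 - (RT/nF) * ln(Q)
E = 1.31 - (8.314 * 298 / (3 * 96485)) * ln(50.3)
E = 1.2765 V

1.2765 V


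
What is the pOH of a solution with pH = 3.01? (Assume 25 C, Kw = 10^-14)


pOH = 14 - pH
pOH = 14 - 3.01
pOH = 10.99

10.99


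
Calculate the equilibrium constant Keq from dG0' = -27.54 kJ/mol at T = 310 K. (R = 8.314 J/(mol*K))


Keq = exp(-dG0 * 1000 / (R * T))
Keq = exp(-(-27.54) * 1000 / (8.314 * 310))
Keq = 43714.5104

43714.5104


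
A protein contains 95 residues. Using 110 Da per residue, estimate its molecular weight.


MW = n_residues * 110 Da
MW = 95 * 110
MW = 10450 Da

10450 Da


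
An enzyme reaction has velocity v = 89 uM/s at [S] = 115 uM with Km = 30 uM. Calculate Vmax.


Vmax = v * (Km + [S]) / [S]
Vmax = 89 * (30 + 115) / 115
Vmax = 112.2174 uM/s

112.2174 uM/s


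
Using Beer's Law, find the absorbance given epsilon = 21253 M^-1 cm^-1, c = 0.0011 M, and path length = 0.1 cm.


A = epsilon * c * l
A = 21253 * 0.0011 * 0.1
A = 2.3378

2.3378


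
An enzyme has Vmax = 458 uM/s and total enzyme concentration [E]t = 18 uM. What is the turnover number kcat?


kcat = Vmax / [E]t
kcat = 458 / 18
kcat = 25.4444 s^-1

25.4444 s^-1


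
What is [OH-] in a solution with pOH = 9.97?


[OH-] = 10^(-pOH)
[OH-] = 10^(-9.97)
[OH-] = 1.072e-10 M

1.072e-10 M


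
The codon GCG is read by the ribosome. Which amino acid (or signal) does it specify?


Standard genetic code lookup.
Codon GCG -> Ala

Ala


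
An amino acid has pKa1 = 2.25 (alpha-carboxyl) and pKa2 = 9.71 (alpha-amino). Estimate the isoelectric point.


pI = (pKa1 + pKa2) / 2
pI = (2.25 + 9.71) / 2
pI = 5.98

5.98


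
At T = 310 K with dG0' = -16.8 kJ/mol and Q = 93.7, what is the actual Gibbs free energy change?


dG = dG0' + RT * ln(Q) / 1000
dG = -16.8 + 8.314 * 310 * ln(93.7) / 1000
dG = -5.0986 kJ/mol

-5.0986 kJ/mol


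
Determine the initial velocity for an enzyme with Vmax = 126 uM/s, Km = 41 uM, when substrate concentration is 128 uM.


v = Vmax * [S] / (Km + [S])
v = 126 * 128 / (41 + 128)
v = 95.432 uM/s

95.432 uM/s


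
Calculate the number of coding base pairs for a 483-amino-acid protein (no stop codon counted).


Each amino acid = 1 codon = 3 bp
bp = 483 * 3 = 1449 bp

1449 bp


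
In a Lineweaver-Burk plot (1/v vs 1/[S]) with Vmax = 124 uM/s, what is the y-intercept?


y-intercept = 1/Vmax
= 1/124
= 0.0081 s/uM

0.0081 s/uM


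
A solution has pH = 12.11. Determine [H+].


[H+] = 10^(-pH)
[H+] = 10^(-12.11)
[H+] = 7.762e-13 M

7.762e-13 M


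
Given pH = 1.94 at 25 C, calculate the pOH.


pOH = 14 - pH
pOH = 14 - 1.94
pOH = 12.06

12.06


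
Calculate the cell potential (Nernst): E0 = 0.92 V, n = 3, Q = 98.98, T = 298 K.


E = E0 - (RT/nF) * ln(Q)
E = 0.92 - (8.314 * 298 / (3 * 96485)) * ln(98.98)
E = 0.8807 V

0.8807 V


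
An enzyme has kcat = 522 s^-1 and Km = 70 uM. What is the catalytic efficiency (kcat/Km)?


Catalytic efficiency = kcat / Km
= 522 / 70
= 7.4571 uM^-1*s^-1

7.4571 uM^-1*s^-1


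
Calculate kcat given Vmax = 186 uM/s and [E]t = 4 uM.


kcat = Vmax / [E]t
kcat = 186 / 4
kcat = 46.5 s^-1

46.5 s^-1


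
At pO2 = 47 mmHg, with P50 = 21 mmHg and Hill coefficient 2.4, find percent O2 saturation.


Y = pO2^n / (P50^n + pO2^n)
Y = 47^2.4 / (21^2.4 + 47^2.4)
Y = 87.36%

87.36%


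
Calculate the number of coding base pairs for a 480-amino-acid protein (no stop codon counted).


Each amino acid = 1 codon = 3 bp
bp = 480 * 3 = 1440 bp

1440 bp


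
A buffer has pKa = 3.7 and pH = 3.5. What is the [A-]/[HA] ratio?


[A-]/[HA] = 10^(pH - pKa)
= 10^(3.5 - 3.7)
= 0.631

0.631


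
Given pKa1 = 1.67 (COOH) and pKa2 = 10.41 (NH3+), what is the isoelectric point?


pI = (pKa1 + pKa2) / 2
pI = (1.67 + 10.41) / 2
pI = 6.04

6.04


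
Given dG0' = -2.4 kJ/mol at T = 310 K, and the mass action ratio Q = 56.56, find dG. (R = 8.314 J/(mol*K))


dG = dG0' + RT * ln(Q) / 1000
dG = -2.4 + 8.314 * 310 * ln(56.56) / 1000
dG = 8.0003 kJ/mol

8.0003 kJ/mol


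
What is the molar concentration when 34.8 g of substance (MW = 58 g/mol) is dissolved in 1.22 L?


C = (mass / MW) / volume
C = (34.8 / 58) / 1.22
C = 0.4918 M

0.4918 M


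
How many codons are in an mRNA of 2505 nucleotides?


codons = nucleotides / 3
codons = 2505 / 3 = 835

835


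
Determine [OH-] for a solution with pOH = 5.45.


[OH-] = 10^(-pOH)
[OH-] = 10^(-5.45)
[OH-] = 3.548e-06 M

3.548e-06 M


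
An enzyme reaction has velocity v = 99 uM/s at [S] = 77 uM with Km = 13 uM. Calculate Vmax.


Vmax = v * (Km + [S]) / [S]
Vmax = 99 * (13 + 77) / 77
Vmax = 115.7143 uM/s

115.7143 uM/s


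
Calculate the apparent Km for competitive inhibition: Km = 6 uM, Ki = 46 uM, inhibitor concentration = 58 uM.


Km_app = Km * (1 + [I]/Ki)
Km_app = 6 * (1 + 58/46)
Km_app = 13.5652 uM

13.5652 uM


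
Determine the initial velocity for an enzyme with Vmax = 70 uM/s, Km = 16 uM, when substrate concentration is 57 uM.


v = Vmax * [S] / (Km + [S])
v = 70 * 57 / (16 + 57)
v = 54.6575 uM/s

54.6575 uM/s


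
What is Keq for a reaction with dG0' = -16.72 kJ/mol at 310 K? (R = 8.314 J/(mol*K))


Keq = exp(-dG0 * 1000 / (R * T))
Keq = exp(-(-16.72) * 1000 / (8.314 * 310))
Keq = 656.7534

656.7534


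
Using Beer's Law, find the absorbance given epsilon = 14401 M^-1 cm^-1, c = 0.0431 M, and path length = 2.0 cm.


A = epsilon * c * l
A = 14401 * 0.0431 * 2.0
A = 1241.3662

1241.3662


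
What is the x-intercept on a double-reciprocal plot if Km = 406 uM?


x-intercept = -1/Km
= -1/406
= -0.0025 1/uM

-0.0025 1/uM


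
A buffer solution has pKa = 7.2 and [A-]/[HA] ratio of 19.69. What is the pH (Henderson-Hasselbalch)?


pH = pKa + log10([A-]/[HA])
pH = 7.2 + log10(19.69)
pH = 8.4942

8.4942


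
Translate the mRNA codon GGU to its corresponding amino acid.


Standard genetic code lookup.
Codon GGU -> Gly

Gly


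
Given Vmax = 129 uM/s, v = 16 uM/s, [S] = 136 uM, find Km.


Km = [S] * (Vmax - v) / v
Km = 136 * (129 - 16) / 16
Km = 960.5 uM

960.5 uM


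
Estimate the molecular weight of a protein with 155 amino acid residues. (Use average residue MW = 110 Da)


MW = n_residues * 110 Da
MW = 155 * 110
MW = 17050 Da

17050 Da


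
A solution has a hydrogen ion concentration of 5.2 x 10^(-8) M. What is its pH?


pH = -log10([H+])
pH = -log10(5.2 x 10^(-8))
pH = 7.284

7.284


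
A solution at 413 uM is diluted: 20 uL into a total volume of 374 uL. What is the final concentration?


C2 = C1 * V1 / V2
C2 = 413 * 20 / 374
C2 = 22.0856 uM

22.0856 uM


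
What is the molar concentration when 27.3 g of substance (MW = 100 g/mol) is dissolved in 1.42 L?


C = (mass / MW) / volume
C = (27.3 / 100) / 1.42
C = 0.1923 M

0.1923 M


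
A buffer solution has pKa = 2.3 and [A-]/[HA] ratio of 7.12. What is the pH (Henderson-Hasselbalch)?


pH = pKa + log10([A-]/[HA])
pH = 2.3 + log10(7.12)
pH = 3.1525

3.1525


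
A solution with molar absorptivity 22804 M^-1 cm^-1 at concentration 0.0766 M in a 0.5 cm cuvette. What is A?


A = epsilon * c * l
A = 22804 * 0.0766 * 0.5
A = 873.3932

873.3932


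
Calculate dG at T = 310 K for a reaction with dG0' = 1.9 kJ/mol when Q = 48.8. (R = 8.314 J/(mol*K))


dG = dG0' + RT * ln(Q) / 1000
dG = 1.9 + 8.314 * 310 * ln(48.8) / 1000
dG = 11.92 kJ/mol

11.92 kJ/mol


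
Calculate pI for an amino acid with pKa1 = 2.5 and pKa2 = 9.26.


pI = (pKa1 + pKa2) / 2
pI = (2.5 + 9.26) / 2
pI = 5.88

5.88


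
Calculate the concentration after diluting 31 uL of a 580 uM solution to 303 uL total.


C2 = C1 * V1 / V2
C2 = 580 * 31 / 303
C2 = 59.3399 uM

59.3399 uM


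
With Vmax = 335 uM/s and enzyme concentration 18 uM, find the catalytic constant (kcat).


kcat = Vmax / [E]t
kcat = 335 / 18
kcat = 18.6111 s^-1

18.6111 s^-1


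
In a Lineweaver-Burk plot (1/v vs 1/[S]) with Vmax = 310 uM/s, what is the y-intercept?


y-intercept = 1/Vmax
= 1/310
= 0.0032 s/uM

0.0032 s/uM


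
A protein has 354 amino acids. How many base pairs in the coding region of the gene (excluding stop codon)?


Each amino acid = 1 codon = 3 bp
bp = 354 * 3 = 1062 bp

1062 bp


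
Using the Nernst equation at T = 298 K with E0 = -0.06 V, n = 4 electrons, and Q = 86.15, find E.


E = E0 - (RT/nF) * ln(Q)
E = -0.06 - (8.314 * 298 / (4 * 96485)) * ln(86.15)
E = -0.0886 V

-0.0886 V


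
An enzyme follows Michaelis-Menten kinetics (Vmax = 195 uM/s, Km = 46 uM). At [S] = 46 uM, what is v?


v = Vmax * [S] / (Km + [S])
v = 195 * 46 / (46 + 46)
v = 97.5 uM/s

97.5 uM/s


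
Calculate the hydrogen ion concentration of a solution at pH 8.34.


[H+] = 10^(-pH)
[H+] = 10^(-8.34)
[H+] = 4.571e-09 M

4.571e-09 M


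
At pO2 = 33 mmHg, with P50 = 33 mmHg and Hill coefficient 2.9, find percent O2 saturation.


Y = pO2^n / (P50^n + pO2^n)
Y = 33^2.9 / (33^2.9 + 33^2.9)
Y = 50.0%

50.0%


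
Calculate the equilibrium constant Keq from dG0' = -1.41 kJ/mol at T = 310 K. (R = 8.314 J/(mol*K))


Keq = exp(-dG0 * 1000 / (R * T))
Keq = exp(-(-1.41) * 1000 / (8.314 * 310))
Keq = 1.7282

1.7282


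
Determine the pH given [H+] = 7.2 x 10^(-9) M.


pH = -log10([H+])
pH = -log10(7.2 x 10^(-9))
pH = 8.1427

8.1427


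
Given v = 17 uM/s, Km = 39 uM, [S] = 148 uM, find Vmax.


Vmax = v * (Km + [S]) / [S]
Vmax = 17 * (39 + 148) / 148
Vmax = 21.4797 uM/s

21.4797 uM/s


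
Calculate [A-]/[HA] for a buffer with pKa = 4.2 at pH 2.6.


[A-]/[HA] = 10^(pH - pKa)
= 10^(2.6 - 4.2)
= 0.0251

0.0251


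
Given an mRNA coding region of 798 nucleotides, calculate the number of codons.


codons = nucleotides / 3
codons = 798 / 3 = 266

266


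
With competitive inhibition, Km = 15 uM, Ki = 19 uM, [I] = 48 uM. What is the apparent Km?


Km_app = Km * (1 + [I]/Ki)
Km_app = 15 * (1 + 48/19)
Km_app = 52.8947 uM

52.8947 uM


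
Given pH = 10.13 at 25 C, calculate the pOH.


pOH = 14 - pH
pOH = 14 - 10.13
pOH = 3.87

3.87


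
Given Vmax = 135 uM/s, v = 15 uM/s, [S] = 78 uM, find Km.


Km = [S] * (Vmax - v) / v
Km = 78 * (135 - 15) / 15
Km = 624.0 uM

624.0 uM


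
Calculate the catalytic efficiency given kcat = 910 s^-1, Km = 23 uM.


Catalytic efficiency = kcat / Km
= 910 / 23
= 39.5652 uM^-1*s^-1

39.5652 uM^-1*s^-1


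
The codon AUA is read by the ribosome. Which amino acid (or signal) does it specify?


Standard genetic code lookup.
Codon AUA -> Ile

Ile


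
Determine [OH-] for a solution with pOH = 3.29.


[OH-] = 10^(-pOH)
[OH-] = 10^(-3.29)
[OH-] = 5.129e-04 M

5.129e-04 M


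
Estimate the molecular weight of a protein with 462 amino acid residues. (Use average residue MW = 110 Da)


MW = n_residues * 110 Da
MW = 462 * 110
MW = 50820 Da

50820 Da


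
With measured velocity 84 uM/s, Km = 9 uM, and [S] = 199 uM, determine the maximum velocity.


Vmax = v * (Km + [S]) / [S]
Vmax = 84 * (9 + 199) / 199
Vmax = 87.799 uM/s

87.799 uM/s


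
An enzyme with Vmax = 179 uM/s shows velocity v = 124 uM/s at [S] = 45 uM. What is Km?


Km = [S] * (Vmax - v) / v
Km = 45 * (179 - 124) / 124
Km = 19.9597 uM

19.9597 uM


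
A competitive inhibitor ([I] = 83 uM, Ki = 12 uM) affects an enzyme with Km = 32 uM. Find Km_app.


Km_app = Km * (1 + [I]/Ki)
Km_app = 32 * (1 + 83/12)
Km_app = 253.3333 uM

253.3333 uM


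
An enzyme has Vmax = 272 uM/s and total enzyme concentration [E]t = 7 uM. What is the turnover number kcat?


kcat = Vmax / [E]t
kcat = 272 / 7
kcat = 38.8571 s^-1

38.8571 s^-1


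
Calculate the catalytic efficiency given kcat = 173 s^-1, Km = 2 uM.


Catalytic efficiency = kcat / Km
= 173 / 2
= 86.5 uM^-1*s^-1

86.5 uM^-1*s^-1


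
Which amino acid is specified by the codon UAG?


Standard genetic code lookup.
Codon UAG -> Stop

Stop


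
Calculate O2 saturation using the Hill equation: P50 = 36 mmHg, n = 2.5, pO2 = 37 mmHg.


Y = pO2^n / (P50^n + pO2^n)
Y = 37^2.5 / (36^2.5 + 37^2.5)
Y = 51.71%

51.71%


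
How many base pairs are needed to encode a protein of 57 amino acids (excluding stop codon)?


Each amino acid = 1 codon = 3 bp
bp = 57 * 3 = 171 bp

171 bp


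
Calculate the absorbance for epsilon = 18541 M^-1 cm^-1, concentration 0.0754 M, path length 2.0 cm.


A = epsilon * c * l
A = 18541 * 0.0754 * 2.0
A = 2795.9828

2795.9828


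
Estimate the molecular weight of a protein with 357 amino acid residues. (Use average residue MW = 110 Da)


MW = n_residues * 110 Da
MW = 357 * 110
MW = 39270 Da

39270 Da


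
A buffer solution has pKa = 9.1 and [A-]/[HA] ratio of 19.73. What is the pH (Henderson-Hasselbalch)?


pH = pKa + log10([A-]/[HA])
pH = 9.1 + log10(19.73)
pH = 10.3951

10.3951


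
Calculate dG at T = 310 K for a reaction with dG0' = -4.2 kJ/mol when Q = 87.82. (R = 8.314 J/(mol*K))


dG = dG0' + RT * ln(Q) / 1000
dG = -4.2 + 8.314 * 310 * ln(87.82) / 1000
dG = 7.3343 kJ/mol

7.3343 kJ/mol


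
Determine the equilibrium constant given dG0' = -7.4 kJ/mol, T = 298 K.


Keq = exp(-dG0 * 1000 / (R * T))
Keq = exp(-(-7.4) * 1000 / (8.314 * 298))
Keq = 19.8221

19.8221


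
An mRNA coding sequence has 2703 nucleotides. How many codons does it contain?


codons = nucleotides / 3
codons = 2703 / 3 = 901

901


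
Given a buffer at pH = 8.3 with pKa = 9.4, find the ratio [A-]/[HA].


[A-]/[HA] = 10^(pH - pKa)
= 10^(8.3 - 9.4)
= 0.0794

0.0794


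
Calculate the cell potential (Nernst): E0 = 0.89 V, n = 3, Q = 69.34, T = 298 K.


E = E0 - (RT/nF) * ln(Q)
E = 0.89 - (8.314 * 298 / (3 * 96485)) * ln(69.34)
E = 0.8537 V

0.8537 V


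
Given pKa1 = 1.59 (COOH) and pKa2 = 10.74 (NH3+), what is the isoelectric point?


pI = (pKa1 + pKa2) / 2
pI = (1.59 + 10.74) / 2
pI = 6.165

6.165


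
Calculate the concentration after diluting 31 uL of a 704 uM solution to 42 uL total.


C2 = C1 * V1 / V2
C2 = 704 * 31 / 42
C2 = 519.619 uM

519.619 uM


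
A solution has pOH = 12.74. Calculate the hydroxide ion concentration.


[OH-] = 10^(-pOH)
[OH-] = 10^(-12.74)
[OH-] = 1.820e-13 M

1.820e-13 M


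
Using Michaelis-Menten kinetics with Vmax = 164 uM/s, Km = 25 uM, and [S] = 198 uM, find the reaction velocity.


v = Vmax * [S] / (Km + [S])
v = 164 * 198 / (25 + 198)
v = 145.6143 uM/s

145.6143 uM/s


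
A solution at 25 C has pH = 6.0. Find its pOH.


pOH = 14 - pH
pOH = 14 - 6.0
pOH = 8.0

8.0


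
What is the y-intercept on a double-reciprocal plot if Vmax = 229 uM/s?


y-intercept = 1/Vmax
= 1/229
= 0.0044 s/uM

0.0044 s/uM


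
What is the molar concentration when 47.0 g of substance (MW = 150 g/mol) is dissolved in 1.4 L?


C = (mass / MW) / volume
C = (47.0 / 150) / 1.4
C = 0.2238 M

0.2238 M


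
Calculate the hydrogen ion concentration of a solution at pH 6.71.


[H+] = 10^(-pH)
[H+] = 10^(-6.71)
[H+] = 1.950e-07 M

1.950e-07 M


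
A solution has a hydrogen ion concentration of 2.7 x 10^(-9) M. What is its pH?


pH = -log10([H+])
pH = -log10(2.7 x 10^(-9))
pH = 8.5686

8.5686


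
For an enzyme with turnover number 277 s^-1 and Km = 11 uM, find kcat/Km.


Catalytic efficiency = kcat / Km
= 277 / 11
= 25.1818 uM^-1*s^-1

25.1818 uM^-1*s^-1


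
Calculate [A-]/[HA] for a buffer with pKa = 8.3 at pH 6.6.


[A-]/[HA] = 10^(pH - pKa)
= 10^(6.6 - 8.3)
= 0.02

0.02


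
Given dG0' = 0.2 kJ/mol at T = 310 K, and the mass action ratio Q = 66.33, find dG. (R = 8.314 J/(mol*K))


dG = dG0' + RT * ln(Q) / 1000
dG = 0.2 + 8.314 * 310 * ln(66.33) / 1000
dG = 11.011 kJ/mol

11.011 kJ/mol


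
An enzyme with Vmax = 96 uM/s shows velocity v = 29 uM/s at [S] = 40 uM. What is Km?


Km = [S] * (Vmax - v) / v
Km = 40 * (96 - 29) / 29
Km = 92.4138 uM

92.4138 uM


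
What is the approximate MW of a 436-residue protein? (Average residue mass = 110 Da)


MW = n_residues * 110 Da
MW = 436 * 110
MW = 47960 Da

47960 Da


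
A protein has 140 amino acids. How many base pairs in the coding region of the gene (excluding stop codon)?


Each amino acid = 1 codon = 3 bp
bp = 140 * 3 = 420 bp

420 bp


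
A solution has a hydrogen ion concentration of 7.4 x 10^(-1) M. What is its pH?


pH = -log10([H+])
pH = -log10(7.4 x 10^(-1))
pH = 0.1308

0.1308


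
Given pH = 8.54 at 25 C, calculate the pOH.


pOH = 14 - pH
pOH = 14 - 8.54
pOH = 5.46

5.46


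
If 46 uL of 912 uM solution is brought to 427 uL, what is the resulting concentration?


C2 = C1 * V1 / V2
C2 = 912 * 46 / 427
C2 = 98.2482 uM

98.2482 uM


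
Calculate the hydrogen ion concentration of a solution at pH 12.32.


[H+] = 10^(-pH)
[H+] = 10^(-12.32)
[H+] = 4.786e-13 M

4.786e-13 M


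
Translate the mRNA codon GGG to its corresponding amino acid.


Standard genetic code lookup.
Codon GGG -> Gly

Gly


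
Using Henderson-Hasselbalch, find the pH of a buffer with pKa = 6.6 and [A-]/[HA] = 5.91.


pH = pKa + log10([A-]/[HA])
pH = 6.6 + log10(5.91)
pH = 7.3716

7.3716


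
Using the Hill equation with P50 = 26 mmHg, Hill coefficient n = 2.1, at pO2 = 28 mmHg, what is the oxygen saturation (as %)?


Y = pO2^n / (P50^n + pO2^n)
Y = 28^2.1 / (26^2.1 + 28^2.1)
Y = 53.88%

53.88%


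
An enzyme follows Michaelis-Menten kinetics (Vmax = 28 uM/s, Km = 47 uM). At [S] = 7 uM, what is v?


v = Vmax * [S] / (Km + [S])
v = 28 * 7 / (47 + 7)
v = 3.6296 uM/s

3.6296 uM/s


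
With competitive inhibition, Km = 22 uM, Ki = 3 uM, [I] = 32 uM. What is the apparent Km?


Km_app = Km * (1 + [I]/Ki)
Km_app = 22 * (1 + 32/3)
Km_app = 256.6667 uM

256.6667 uM


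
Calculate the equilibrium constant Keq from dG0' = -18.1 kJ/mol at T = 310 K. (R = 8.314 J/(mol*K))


Keq = exp(-dG0 * 1000 / (R * T))
Keq = exp(-(-18.1) * 1000 / (8.314 * 310))
Keq = 1121.8612

1121.8612


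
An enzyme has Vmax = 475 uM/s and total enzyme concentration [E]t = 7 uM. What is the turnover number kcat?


kcat = Vmax / [E]t
kcat = 475 / 7
kcat = 67.8571 s^-1

67.8571 s^-1


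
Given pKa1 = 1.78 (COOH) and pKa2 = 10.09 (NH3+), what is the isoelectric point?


pI = (pKa1 + pKa2) / 2
pI = (1.78 + 10.09) / 2
pI = 5.935

5.935


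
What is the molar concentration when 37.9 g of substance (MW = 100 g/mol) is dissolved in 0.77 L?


C = (mass / MW) / volume
C = (37.9 / 100) / 0.77
C = 0.4922 M

0.4922 M


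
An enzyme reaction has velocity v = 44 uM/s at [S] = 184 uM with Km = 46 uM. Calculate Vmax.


Vmax = v * (Km + [S]) / [S]
Vmax = 44 * (46 + 184) / 184
Vmax = 55.0 uM/s

55.0 uM/s


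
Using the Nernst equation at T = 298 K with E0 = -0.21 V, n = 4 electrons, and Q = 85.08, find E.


E = E0 - (RT/nF) * ln(Q)
E = -0.21 - (8.314 * 298 / (4 * 96485)) * ln(85.08)
E = -0.2385 V

-0.2385 V


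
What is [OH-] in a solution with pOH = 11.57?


[OH-] = 10^(-pOH)
[OH-] = 10^(-11.57)
[OH-] = 2.692e-12 M

2.692e-12 M


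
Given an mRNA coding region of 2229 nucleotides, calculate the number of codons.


codons = nucleotides / 3
codons = 2229 / 3 = 743

743


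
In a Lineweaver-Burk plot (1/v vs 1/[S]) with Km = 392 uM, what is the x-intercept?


x-intercept = -1/Km
= -1/392
= -0.0026 1/uM

-0.0026 1/uM


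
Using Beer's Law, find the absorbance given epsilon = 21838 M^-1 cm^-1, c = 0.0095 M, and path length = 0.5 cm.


A = epsilon * c * l
A = 21838 * 0.0095 * 0.5
A = 103.7305

103.7305


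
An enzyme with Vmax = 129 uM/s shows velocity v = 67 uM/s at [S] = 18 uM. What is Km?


Km = [S] * (Vmax - v) / v
Km = 18 * (129 - 67) / 67
Km = 16.6567 uM

16.6567 uM


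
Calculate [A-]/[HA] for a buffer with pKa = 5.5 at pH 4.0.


[A-]/[HA] = 10^(pH - pKa)
= 10^(4.0 - 5.5)
= 0.0316

0.0316


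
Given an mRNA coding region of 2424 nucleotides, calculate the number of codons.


codons = nucleotides / 3
codons = 2424 / 3 = 808

808


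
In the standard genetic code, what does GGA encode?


Standard genetic code lookup.
Codon GGA -> Gly

Gly


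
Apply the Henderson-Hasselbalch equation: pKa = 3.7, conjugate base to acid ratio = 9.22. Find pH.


pH = pKa + log10([A-]/[HA])
pH = 3.7 + log10(9.22)
pH = 4.6647

4.6647


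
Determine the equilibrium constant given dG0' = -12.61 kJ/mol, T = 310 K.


Keq = exp(-dG0 * 1000 / (R * T))
Keq = exp(-(-12.61) * 1000 / (8.314 * 310))
Keq = 133.3052

133.3052


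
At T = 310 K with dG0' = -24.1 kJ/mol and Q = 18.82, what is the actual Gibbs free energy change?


dG = dG0' + RT * ln(Q) / 1000
dG = -24.1 + 8.314 * 310 * ln(18.82) / 1000
dG = -16.5357 kJ/mol

-16.5357 kJ/mol


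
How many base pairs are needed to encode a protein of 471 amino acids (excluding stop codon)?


Each amino acid = 1 codon = 3 bp
bp = 471 * 3 = 1413 bp

1413 bp


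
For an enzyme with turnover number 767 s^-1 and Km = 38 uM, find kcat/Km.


Catalytic efficiency = kcat / Km
= 767 / 38
= 20.1842 uM^-1*s^-1

20.1842 uM^-1*s^-1


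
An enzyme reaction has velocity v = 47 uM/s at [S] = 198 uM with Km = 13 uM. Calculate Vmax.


Vmax = v * (Km + [S]) / [S]
Vmax = 47 * (13 + 198) / 198
Vmax = 50.0859 uM/s

50.0859 uM/s


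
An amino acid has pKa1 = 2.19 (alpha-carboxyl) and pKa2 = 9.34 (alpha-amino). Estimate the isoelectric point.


pI = (pKa1 + pKa2) / 2
pI = (2.19 + 9.34) / 2
pI = 5.765

5.765


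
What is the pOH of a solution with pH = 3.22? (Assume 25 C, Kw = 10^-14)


pOH = 14 - pH
pOH = 14 - 3.22
pOH = 10.78

10.78


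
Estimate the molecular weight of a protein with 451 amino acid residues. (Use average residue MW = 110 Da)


MW = n_residues * 110 Da
MW = 451 * 110
MW = 49610 Da

49610 Da


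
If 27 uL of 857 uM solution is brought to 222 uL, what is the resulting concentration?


C2 = C1 * V1 / V2
C2 = 857 * 27 / 222
C2 = 104.2297 uM

104.2297 uM


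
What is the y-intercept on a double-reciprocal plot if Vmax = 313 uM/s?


y-intercept = 1/Vmax
= 1/313
= 0.0032 s/uM

0.0032 s/uM


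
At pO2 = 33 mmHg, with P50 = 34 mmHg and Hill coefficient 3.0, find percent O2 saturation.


Y = pO2^n / (P50^n + pO2^n)
Y = 33^3.0 / (34^3.0 + 33^3.0)
Y = 47.76%

47.76%


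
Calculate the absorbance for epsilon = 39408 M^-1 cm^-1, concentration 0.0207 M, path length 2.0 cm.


A = epsilon * c * l
A = 39408 * 0.0207 * 2.0
A = 1631.4912

1631.4912


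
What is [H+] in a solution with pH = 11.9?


[H+] = 10^(-pH)
[H+] = 10^(-11.9)
[H+] = 1.259e-12 M

1.259e-12 M


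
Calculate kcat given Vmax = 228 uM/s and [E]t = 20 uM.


kcat = Vmax / [E]t
kcat = 228 / 20
kcat = 11.4 s^-1

11.4 s^-1


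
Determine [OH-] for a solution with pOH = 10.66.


[OH-] = 10^(-pOH)
[OH-] = 10^(-10.66)
[OH-] = 2.188e-11 M

2.188e-11 M


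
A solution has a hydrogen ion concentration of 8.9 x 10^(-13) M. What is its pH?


pH = -log10([H+])
pH = -log10(8.9 x 10^(-13))
pH = 12.0506

12.0506


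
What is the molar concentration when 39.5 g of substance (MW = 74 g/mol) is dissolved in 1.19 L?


C = (mass / MW) / volume
C = (39.5 / 74) / 1.19
C = 0.4486 M

0.4486 M


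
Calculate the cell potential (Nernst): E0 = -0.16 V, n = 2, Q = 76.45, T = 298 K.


E = E0 - (RT/nF) * ln(Q)
E = -0.16 - (8.314 * 298 / (2 * 96485)) * ln(76.45)
E = -0.2157 V

-0.2157 V


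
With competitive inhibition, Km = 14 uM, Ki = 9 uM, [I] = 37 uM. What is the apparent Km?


Km_app = Km * (1 + [I]/Ki)
Km_app = 14 * (1 + 37/9)
Km_app = 71.5556 uM

71.5556 uM


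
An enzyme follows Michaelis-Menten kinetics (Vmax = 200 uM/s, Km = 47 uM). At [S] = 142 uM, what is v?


v = Vmax * [S] / (Km + [S])
v = 200 * 142 / (47 + 142)
v = 150.2646 uM/s

150.2646 uM/s


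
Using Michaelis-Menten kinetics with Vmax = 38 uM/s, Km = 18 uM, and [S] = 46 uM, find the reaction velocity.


v = Vmax * [S] / (Km + [S])
v = 38 * 46 / (18 + 46)
v = 27.3125 uM/s

27.3125 uM/s


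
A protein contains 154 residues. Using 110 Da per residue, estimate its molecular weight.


MW = n_residues * 110 Da
MW = 154 * 110
MW = 16940 Da

16940 Da


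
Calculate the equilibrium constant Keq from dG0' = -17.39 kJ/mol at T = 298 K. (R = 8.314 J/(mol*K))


Keq = exp(-dG0 * 1000 / (R * T))
Keq = exp(-(-17.39) * 1000 / (8.314 * 298))
Keq = 1117.6333

1117.6333


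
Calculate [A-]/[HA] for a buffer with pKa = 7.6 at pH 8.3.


[A-]/[HA] = 10^(pH - pKa)
= 10^(8.3 - 7.6)
= 5.0119

5.0119


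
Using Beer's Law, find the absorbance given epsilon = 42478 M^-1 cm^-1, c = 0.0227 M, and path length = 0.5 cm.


A = epsilon * c * l
A = 42478 * 0.0227 * 0.5
A = 482.1253

482.1253


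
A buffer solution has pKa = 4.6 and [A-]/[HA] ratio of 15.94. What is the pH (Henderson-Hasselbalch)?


pH = pKa + log10([A-]/[HA])
pH = 4.6 + log10(15.94)
pH = 5.8025

5.8025


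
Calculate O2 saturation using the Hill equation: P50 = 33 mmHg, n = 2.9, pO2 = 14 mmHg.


Y = pO2^n / (P50^n + pO2^n)
Y = 14^2.9 / (33^2.9 + 14^2.9)
Y = 7.68%

7.68%


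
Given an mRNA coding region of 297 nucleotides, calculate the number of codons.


codons = nucleotides / 3
codons = 297 / 3 = 99

99


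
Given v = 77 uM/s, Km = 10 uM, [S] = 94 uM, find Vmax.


Vmax = v * (Km + [S]) / [S]
Vmax = 77 * (10 + 94) / 94
Vmax = 85.1915 uM/s

85.1915 uM/s


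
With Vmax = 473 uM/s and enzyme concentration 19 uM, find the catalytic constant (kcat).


kcat = Vmax / [E]t
kcat = 473 / 19
kcat = 24.8947 s^-1

24.8947 s^-1


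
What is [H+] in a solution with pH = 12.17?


[H+] = 10^(-pH)
[H+] = 10^(-12.17)
[H+] = 6.761e-13 M

6.761e-13 M


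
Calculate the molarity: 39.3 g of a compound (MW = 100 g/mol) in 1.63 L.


C = (mass / MW) / volume
C = (39.3 / 100) / 1.63
C = 0.2411 M

0.2411 M


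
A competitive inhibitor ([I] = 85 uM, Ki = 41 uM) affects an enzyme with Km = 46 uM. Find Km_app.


Km_app = Km * (1 + [I]/Ki)
Km_app = 46 * (1 + 85/41)
Km_app = 141.3659 uM

141.3659 uM
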